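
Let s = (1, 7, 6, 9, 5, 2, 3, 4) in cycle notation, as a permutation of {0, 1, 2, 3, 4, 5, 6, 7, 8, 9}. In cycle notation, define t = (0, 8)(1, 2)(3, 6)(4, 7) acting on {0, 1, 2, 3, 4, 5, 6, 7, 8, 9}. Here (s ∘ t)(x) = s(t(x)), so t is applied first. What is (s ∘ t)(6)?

4

t(6) = 3, then s(3) = 4; composing gives (s ∘ t)(6) = 4.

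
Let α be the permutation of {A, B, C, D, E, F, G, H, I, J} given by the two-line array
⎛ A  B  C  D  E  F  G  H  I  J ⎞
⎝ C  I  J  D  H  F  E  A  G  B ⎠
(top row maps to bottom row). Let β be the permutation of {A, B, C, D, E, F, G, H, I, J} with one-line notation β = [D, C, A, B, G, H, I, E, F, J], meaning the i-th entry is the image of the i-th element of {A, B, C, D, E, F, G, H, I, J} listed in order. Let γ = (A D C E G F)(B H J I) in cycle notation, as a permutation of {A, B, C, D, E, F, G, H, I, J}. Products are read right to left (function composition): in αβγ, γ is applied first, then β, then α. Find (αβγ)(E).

G

Chase E: γ(E) = G; β(G) = I; α(I) = G. Hence (αβγ)(E) = G.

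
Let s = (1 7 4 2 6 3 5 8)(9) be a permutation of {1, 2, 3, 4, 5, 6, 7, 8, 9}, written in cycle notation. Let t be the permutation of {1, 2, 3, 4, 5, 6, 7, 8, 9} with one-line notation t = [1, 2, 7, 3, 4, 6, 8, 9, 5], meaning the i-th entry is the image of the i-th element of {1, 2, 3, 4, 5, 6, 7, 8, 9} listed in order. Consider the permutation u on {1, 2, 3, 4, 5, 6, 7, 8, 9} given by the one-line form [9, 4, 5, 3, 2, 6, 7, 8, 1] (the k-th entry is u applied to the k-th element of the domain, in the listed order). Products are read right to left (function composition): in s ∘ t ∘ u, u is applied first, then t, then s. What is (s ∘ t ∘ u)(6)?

Chase 6: u(6) = 6; t(6) = 6; s(6) = 3. Hence (s ∘ t ∘ u)(6) = 3.

3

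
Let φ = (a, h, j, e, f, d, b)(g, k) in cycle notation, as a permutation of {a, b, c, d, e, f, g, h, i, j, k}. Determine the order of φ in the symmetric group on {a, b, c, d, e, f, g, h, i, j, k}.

The disjoint cycles have lengths 7, 2, 1, 1.
The order of φ is the least common multiple of its cycle lengths: lcm(7, 2) = 14.

14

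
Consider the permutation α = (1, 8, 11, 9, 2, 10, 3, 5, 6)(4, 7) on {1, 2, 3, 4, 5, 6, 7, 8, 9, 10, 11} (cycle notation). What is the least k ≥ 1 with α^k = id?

18

The disjoint cycles have lengths 9, 2.
Since disjoint cycles commute, ord(α) = lcm(9, 2) = 18.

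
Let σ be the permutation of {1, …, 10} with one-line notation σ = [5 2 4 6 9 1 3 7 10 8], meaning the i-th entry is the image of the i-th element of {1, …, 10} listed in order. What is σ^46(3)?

4

Tracing 3 → 4 → … returns to 3 after 9 steps, so 3 lies in a 9-cycle (1 5 9 10 8 7 3 4 6).
Since the cycle has length 9, σ^46 acts on it the same as σ^1 (46 mod 9 = 1).
Advancing 1 step from 3: 3 → 4.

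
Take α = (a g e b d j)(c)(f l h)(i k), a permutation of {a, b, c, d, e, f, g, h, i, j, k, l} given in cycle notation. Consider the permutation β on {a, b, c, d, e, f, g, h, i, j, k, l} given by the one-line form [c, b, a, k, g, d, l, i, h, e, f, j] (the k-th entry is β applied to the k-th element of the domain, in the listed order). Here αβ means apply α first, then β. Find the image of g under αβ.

(αβ)(g) = β(α(g)). α(g) = e, then β(e) = g. So (αβ)(g) = g.

g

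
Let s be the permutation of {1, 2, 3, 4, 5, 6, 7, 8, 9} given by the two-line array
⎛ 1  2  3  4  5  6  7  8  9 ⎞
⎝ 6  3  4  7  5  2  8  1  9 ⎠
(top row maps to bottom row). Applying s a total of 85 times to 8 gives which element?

1

Tracing 8 → 1 → … returns to 8 after 7 steps, so 8 lies in a 7-cycle (1 6 2 3 4 7 8).
Powers repeat with period 7 on this cycle, and 85 mod 7 = 1, so s^85(8) = s^1(8).
Advancing 1 step from 8: 8 → 1.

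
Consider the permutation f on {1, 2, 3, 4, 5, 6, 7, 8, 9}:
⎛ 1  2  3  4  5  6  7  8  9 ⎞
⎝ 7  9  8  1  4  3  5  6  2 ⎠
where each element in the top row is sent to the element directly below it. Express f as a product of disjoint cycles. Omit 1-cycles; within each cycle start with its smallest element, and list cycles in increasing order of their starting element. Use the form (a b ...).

From 1: 1 → 7 → 5 → 4 → 1, closing the cycle (1 7 5 4).
Continuing from each remaining unvisited element yields (1 7 5 4)(2 9)(3 8 6).

(1 7 5 4)(2 9)(3 8 6)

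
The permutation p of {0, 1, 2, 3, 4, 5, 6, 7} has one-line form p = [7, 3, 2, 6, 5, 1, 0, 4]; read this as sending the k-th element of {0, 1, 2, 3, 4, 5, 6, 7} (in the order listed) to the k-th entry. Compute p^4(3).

Tracing 3 → 6 → … returns to 3 after 7 steps, so 3 lies in a 7-cycle (0 7 4 5 1 3 6).
Advancing 4 steps from 3: 3 → 6 → 0 → 7 → 4.

4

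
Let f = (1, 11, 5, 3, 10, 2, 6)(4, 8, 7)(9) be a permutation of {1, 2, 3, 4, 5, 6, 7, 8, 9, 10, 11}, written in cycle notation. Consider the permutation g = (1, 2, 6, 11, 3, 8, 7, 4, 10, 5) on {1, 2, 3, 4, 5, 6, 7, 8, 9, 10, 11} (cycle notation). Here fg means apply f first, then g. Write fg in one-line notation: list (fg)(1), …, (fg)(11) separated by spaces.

3 11 5 7 8 2 10 4 9 6 1

(fg)(x) = g(f(x)). Computing each image: g(f(1)) = g(11) = 3, g(f(2)) = g(6) = 11, g(f(3)) = g(10) = 5, g(f(4)) = g(8) = 7, g(f(5)) = g(3) = 8, g(f(6)) = g(1) = 2, g(f(7)) = g(4) = 10, g(f(8)) = g(7) = 4, g(f(9)) = g(9) = 9, g(f(10)) = g(2) = 6, g(f(11)) = g(5) = 1.
Hence fg = [3 11 5 7 8 2 10 4 9 6 1].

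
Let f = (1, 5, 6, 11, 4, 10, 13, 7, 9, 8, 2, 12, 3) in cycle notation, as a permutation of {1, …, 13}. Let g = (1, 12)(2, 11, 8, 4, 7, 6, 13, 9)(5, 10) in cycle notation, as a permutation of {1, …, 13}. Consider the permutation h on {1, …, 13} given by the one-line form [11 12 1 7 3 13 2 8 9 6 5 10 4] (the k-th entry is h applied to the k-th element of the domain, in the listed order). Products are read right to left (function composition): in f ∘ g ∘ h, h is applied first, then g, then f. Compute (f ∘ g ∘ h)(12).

6

Chase 12: h(12) = 10; g(10) = 5; f(5) = 6. Hence (f ∘ g ∘ h)(12) = 6.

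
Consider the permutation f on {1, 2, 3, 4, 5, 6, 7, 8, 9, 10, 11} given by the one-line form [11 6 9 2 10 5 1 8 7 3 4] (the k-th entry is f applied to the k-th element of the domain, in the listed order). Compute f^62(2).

5

Tracing 2 → 6 → … returns to 2 after 10 steps, so 2 lies in a 10-cycle (1 11 4 2 6 5 10 3 9 7).
On a 10-cycle, f^10 is the identity, so f^62 = f^2 there (62 ≡ 2 mod 10).
Stepping 2 places around the cycle: 2 → 6 → 5.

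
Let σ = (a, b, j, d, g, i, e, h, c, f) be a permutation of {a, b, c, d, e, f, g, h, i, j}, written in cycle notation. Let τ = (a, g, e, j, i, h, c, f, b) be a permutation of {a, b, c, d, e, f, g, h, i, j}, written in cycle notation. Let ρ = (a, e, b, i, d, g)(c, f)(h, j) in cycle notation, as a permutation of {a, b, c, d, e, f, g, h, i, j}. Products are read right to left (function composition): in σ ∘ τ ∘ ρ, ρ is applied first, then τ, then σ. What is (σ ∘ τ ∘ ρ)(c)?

j

(σ ∘ τ ∘ ρ)(c) = σ(τ(ρ(c))). ρ(c) = f, then τ(f) = b, then σ(b) = j, so the result is j.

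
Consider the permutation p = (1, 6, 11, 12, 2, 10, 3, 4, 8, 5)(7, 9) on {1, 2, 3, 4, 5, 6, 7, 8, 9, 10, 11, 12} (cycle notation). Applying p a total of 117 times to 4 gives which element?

4 lies in the 10-cycle (1, 6, 11, 12, 2, 10, 3, 4, 8, 5).
Since the cycle has length 10, p^117 acts on it the same as p^7 (117 mod 10 = 7).
Stepping 7 places around the cycle: 4 → 8 → 5 → 1 → 6 → 11 → 12 → 2.

2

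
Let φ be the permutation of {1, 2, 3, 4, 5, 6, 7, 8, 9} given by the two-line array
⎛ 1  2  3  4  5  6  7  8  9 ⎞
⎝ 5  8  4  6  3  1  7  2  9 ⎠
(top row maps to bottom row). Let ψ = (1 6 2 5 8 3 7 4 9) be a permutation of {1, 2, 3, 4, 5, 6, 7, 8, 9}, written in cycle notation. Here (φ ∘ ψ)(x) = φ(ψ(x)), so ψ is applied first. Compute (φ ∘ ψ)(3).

7

ψ(3) = 7, then φ(7) = 7; composing gives (φ ∘ ψ)(3) = 7.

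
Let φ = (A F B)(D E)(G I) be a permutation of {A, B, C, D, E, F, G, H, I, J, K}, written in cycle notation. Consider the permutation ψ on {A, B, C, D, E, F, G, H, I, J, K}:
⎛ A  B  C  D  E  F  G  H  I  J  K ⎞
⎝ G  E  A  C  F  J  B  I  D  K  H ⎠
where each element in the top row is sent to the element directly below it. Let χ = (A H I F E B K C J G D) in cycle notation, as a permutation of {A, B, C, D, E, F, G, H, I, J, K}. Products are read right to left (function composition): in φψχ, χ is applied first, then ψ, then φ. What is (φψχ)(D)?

(φψχ)(D) = φ(ψ(χ(D))). χ(D) = A, then ψ(A) = G, then φ(G) = I, so the result is I.

I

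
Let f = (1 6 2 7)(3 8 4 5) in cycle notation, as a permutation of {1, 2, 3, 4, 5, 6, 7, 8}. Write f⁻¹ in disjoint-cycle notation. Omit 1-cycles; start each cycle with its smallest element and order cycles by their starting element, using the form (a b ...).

If f sends a → b within a cycle, f⁻¹ sends b → a; equivalently, reverse each cycle.
Reversing each cycle of f and rotating so the smallest element leads gives (1 7 2 6)(3 5 4 8).

(1 7 2 6)(3 5 4 8)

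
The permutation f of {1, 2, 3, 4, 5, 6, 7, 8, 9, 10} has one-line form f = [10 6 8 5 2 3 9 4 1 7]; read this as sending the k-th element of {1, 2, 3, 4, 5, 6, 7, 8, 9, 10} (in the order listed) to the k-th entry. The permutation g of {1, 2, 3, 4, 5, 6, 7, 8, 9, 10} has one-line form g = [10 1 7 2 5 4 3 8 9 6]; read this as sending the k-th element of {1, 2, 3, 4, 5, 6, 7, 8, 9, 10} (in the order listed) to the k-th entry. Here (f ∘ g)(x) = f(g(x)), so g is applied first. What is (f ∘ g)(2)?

10

g(2) = 1, then f(1) = 10; composing gives (f ∘ g)(2) = 10.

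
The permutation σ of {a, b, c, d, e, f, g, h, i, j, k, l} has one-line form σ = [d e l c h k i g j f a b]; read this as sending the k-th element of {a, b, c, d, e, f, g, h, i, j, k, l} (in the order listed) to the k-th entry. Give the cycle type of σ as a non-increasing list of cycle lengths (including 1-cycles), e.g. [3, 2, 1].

[12]

The disjoint cycles are (a, d, c, l, b, e, h, g, i, j, f, k), with lengths 12 in non-increasing order.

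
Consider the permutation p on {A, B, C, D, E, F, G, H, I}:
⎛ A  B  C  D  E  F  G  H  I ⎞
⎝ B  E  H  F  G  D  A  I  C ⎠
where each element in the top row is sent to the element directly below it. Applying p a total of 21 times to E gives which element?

G

Tracing E → G → … returns to E after 4 steps, so E lies in a 4-cycle (A, B, E, G).
On a 4-cycle, p^4 is the identity, so p^21 = p^1 there (21 ≡ 1 mod 4).
Advancing 1 step from E: E → G.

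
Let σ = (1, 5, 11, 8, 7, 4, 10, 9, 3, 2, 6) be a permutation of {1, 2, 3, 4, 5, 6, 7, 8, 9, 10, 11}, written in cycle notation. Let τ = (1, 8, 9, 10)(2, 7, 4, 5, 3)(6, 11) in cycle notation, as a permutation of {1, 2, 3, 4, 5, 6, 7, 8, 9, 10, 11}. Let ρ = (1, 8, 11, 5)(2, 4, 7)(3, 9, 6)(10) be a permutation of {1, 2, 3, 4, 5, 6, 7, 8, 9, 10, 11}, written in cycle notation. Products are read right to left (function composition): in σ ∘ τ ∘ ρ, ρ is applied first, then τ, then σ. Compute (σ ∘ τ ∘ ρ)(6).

Apply the permutations in order: ρ(6) = 3, then τ(3) = 2, then σ(2) = 6. So (σ ∘ τ ∘ ρ)(6) = 6.

6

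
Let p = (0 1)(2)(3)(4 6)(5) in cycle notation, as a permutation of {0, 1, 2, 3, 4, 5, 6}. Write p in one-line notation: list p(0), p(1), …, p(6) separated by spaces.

Image by image: 0↦1, 1↦0, 2↦2, 3↦3, 4↦6, 5↦5, 6↦4.
Listing these in domain order gives 1 0 2 3 6 5 4.

1 0 2 3 6 5 4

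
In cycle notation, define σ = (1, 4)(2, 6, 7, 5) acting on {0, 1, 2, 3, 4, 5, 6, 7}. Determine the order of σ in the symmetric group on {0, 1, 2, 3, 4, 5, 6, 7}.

The cycle type of σ is (4, 2, 1, 1).
The order of σ is the least common multiple of its cycle lengths: lcm(4, 2) = 4.

4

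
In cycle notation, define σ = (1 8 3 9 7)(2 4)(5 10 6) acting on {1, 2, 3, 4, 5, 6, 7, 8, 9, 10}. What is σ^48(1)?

9

1 lies in the 5-cycle (1 8 3 9 7).
On a 5-cycle, σ^5 is the identity, so σ^48 = σ^3 there (48 ≡ 3 mod 5).
Stepping 3 places around the cycle: 1 → 8 → 3 → 9.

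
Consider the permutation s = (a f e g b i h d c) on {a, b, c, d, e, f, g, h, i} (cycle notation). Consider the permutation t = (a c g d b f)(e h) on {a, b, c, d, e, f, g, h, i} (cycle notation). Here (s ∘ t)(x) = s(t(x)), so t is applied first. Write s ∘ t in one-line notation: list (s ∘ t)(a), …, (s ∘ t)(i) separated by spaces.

For each element, apply t then s: a → c → a; b → f → e; c → g → b; d → b → i; e → h → d; f → a → f; g → d → c; h → e → g; i → i → h.
So s ∘ t in one-line form is a e b i d f c g h.

a e b i d f c g h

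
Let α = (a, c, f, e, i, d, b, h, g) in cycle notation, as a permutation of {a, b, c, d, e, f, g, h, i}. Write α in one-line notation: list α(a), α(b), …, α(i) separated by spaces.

Reading each image from the cycles: a→c, b→h, c→f, d→b, e→i, f→e, g→a, h→g, i→d.
So the one-line form is c h f b i e a g d.

c h f b i e a g d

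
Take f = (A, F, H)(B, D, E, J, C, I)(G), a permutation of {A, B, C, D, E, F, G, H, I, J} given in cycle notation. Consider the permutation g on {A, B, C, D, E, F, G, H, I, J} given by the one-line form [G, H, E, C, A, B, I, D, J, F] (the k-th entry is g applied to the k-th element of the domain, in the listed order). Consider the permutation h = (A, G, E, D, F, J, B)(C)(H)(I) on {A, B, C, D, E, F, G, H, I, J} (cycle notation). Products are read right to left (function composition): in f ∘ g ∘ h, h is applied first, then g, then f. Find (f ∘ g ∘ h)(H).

E

Apply the permutations in order: h(H) = H, then g(H) = D, then f(D) = E. So (f ∘ g ∘ h)(H) = E.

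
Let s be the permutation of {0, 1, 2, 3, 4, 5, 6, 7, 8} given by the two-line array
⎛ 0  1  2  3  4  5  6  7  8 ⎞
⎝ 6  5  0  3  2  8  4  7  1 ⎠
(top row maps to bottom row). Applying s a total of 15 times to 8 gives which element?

Tracing 8 → 1 → … returns to 8 after 3 steps, so 8 lies in a 3-cycle (1, 5, 8).
On a 3-cycle, s^3 is the identity, so s^15 = s^0 there (15 ≡ 0 mod 3).
So s^15(8) = 8.

8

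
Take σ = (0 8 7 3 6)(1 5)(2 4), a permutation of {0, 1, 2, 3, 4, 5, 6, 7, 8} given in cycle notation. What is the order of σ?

10

The cycle type of σ is (5, 2, 2).
The order is lcm(5, 2, 2) = 10.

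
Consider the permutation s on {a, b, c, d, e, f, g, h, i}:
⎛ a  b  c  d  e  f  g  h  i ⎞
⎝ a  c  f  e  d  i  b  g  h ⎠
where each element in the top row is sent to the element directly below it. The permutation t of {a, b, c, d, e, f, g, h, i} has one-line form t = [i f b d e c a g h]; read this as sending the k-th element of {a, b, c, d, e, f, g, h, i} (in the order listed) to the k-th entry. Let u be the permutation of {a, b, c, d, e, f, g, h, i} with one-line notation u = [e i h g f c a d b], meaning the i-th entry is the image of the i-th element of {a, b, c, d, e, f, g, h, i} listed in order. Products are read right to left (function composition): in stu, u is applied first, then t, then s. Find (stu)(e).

(stu)(e) = s(t(u(e))). u(e) = f, then t(f) = c, then s(c) = f, so the result is f.

f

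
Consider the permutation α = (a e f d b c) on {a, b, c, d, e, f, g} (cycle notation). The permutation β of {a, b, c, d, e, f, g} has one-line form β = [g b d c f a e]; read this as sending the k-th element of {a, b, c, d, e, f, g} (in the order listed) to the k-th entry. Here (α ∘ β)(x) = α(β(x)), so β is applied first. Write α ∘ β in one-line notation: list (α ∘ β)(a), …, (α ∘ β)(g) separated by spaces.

(α ∘ β)(x) = α(β(x)). Computing each image: α(β(a)) = α(g) = g, α(β(b)) = α(b) = c, α(β(c)) = α(d) = b, α(β(d)) = α(c) = a, α(β(e)) = α(f) = d, α(β(f)) = α(a) = e, α(β(g)) = α(e) = f.
Hence α ∘ β = [g c b a d e f].

g c b a d e f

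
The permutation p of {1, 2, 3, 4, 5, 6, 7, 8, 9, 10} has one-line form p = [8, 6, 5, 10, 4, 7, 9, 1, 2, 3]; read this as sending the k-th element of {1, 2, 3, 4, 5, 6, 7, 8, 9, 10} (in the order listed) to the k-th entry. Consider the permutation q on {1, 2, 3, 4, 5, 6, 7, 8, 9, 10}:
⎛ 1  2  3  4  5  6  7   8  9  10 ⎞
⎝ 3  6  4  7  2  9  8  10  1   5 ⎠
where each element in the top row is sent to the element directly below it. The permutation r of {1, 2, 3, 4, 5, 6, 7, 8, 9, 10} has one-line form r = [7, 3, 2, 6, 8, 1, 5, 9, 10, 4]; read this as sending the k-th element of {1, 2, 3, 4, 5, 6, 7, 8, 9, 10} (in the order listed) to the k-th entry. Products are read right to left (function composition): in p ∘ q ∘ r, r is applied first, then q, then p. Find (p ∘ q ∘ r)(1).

Chase 1: r(1) = 7; q(7) = 8; p(8) = 1. Hence (p ∘ q ∘ r)(1) = 1.

1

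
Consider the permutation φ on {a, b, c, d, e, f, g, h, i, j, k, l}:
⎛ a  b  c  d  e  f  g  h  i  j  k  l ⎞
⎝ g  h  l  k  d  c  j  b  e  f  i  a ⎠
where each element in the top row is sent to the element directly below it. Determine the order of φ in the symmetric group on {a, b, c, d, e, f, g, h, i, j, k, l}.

Writing φ as disjoint cycles, the cycle lengths are 6, 4, 2.
Since disjoint cycles commute, ord(φ) = lcm(6, 4, 2) = 12.

12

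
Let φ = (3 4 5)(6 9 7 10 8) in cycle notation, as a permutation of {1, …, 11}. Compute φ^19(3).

3 lies in the 3-cycle (3 4 5).
On a 3-cycle, φ^3 is the identity, so φ^19 = φ^1 there (19 ≡ 1 mod 3).
Stepping 1 place around the cycle: 3 → 4.

4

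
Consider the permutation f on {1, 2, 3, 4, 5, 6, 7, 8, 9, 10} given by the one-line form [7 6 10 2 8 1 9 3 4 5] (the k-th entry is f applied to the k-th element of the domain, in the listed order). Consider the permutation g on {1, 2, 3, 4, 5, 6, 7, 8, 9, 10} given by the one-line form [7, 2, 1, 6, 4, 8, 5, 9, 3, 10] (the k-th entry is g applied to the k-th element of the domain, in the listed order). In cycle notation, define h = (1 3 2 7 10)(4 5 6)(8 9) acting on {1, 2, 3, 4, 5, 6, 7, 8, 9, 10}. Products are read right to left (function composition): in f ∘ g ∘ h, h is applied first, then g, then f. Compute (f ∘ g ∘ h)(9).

Apply the permutations in order: h(9) = 8, then g(8) = 9, then f(9) = 4. So (f ∘ g ∘ h)(9) = 4.

4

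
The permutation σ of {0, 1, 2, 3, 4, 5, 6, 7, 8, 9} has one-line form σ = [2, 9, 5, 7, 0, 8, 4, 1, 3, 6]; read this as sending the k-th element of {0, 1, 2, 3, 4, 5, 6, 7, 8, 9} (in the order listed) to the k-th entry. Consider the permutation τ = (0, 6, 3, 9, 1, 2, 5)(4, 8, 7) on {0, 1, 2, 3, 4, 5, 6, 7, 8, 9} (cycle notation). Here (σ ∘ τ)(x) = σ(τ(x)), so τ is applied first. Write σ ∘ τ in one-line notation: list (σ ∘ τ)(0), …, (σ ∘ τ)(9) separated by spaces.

4 5 8 6 3 2 7 0 1 9

(σ ∘ τ)(x) = σ(τ(x)). Computing each image: σ(τ(0)) = σ(6) = 4, σ(τ(1)) = σ(2) = 5, σ(τ(2)) = σ(5) = 8, σ(τ(3)) = σ(9) = 6, σ(τ(4)) = σ(8) = 3, σ(τ(5)) = σ(0) = 2, σ(τ(6)) = σ(3) = 7, σ(τ(7)) = σ(4) = 0, σ(τ(8)) = σ(7) = 1, σ(τ(9)) = σ(1) = 9.
Hence σ ∘ τ = [4 5 8 6 3 2 7 0 1 9].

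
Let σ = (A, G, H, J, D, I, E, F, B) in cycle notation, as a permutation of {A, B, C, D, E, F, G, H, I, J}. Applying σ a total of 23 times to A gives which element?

I

A lies in the 9-cycle (A, G, H, J, D, I, E, F, B).
Powers repeat with period 9 on this cycle, and 23 mod 9 = 5, so σ^23(A) = σ^5(A).
Stepping 5 places around the cycle: A → G → H → J → D → I.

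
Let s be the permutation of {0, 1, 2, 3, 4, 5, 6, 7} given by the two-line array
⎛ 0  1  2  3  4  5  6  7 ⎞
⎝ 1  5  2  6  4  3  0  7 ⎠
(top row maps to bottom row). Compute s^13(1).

6

Tracing 1 → 5 → … returns to 1 after 5 steps, so 1 lies in a 5-cycle (0, 1, 5, 3, 6).
On a 5-cycle, s^5 is the identity, so s^13 = s^3 there (13 ≡ 3 mod 5).
Advancing 3 steps from 1: 1 → 5 → 3 → 6.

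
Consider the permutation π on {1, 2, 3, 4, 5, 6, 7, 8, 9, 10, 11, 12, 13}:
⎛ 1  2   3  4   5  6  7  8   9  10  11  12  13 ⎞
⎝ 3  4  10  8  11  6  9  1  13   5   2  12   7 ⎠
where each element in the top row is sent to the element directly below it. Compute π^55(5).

10

Tracing 5 → 11 → … returns to 5 after 8 steps, so 5 lies in an 8-cycle (1 3 10 5 11 2 4 8).
Powers repeat with period 8 on this cycle, and 55 mod 8 = 7, so π^55(5) = π^7(5).
Stepping 7 places around the cycle: 5 → 11 → 2 → 4 → 8 → 1 → 3 → 10.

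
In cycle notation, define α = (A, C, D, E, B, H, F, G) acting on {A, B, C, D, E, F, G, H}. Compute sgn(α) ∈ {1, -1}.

The cycle lengths are 8.
A cycle is odd iff its length is even; α has 1 even-length cycle, so sgn(α) = (−1)^1 and α is odd.

-1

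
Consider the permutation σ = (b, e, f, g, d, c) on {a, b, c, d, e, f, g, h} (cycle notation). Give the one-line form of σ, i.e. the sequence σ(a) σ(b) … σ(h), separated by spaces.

a e b c f g d h

Image by image: a↦a, b↦e, c↦b, d↦c, e↦f, f↦g, g↦d, h↦h.
So the one-line form is a e b c f g d h.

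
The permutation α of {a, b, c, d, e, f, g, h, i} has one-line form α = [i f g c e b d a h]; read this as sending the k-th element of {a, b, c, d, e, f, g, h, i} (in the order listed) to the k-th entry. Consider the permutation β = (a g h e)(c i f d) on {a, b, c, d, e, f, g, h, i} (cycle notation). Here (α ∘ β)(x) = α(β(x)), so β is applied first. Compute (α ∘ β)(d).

First apply β: β(d) = c, then α(c) = g. Thus (α ∘ β)(d) = g.

g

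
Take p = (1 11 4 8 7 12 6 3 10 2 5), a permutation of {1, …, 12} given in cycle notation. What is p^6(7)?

5

7 lies in the 11-cycle (1 11 4 8 7 12 6 3 10 2 5).
Stepping 6 places around the cycle: 7 → 12 → 6 → 3 → 10 → 2 → 5.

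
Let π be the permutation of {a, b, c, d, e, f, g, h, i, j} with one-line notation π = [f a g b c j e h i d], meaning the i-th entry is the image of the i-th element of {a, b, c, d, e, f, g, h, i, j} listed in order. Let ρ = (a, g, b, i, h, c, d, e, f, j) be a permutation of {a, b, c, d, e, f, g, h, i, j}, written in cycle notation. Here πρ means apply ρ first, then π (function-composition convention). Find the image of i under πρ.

(πρ)(i) = π(ρ(i)). ρ(i) = h, then π(h) = h. So (πρ)(i) = h.

h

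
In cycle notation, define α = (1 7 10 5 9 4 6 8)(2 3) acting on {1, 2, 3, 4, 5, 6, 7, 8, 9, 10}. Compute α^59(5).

6

5 lies in the 8-cycle (1 7 10 5 9 4 6 8).
Powers repeat with period 8 on this cycle, and 59 mod 8 = 3, so α^59(5) = α^3(5).
Advancing 3 steps from 5: 5 → 9 → 4 → 6.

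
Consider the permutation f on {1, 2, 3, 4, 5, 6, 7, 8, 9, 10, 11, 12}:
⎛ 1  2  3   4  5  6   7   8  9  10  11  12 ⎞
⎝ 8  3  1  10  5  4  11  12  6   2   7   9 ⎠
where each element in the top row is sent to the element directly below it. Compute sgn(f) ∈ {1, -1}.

-1

In disjoint-cycle form the cycle lengths are 9, 2, 1.
A cycle of length ℓ contributes ℓ−1 transpositions, so f is a product of 8 + 1 = 9 transpositions — odd.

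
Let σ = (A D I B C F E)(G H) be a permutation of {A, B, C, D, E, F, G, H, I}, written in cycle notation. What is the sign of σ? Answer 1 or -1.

The cycle lengths are 7, 2.
A cycle is odd iff its length is even; σ has 1 even-length cycle, so sgn(σ) = (−1)^1 and σ is odd.

-1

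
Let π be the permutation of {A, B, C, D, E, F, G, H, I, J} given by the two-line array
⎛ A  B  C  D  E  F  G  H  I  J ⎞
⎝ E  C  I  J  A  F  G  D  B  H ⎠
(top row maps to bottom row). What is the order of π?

6

Decomposing into disjoint cycles gives cycle lengths 3, 3, 2, 1, 1.
The order of π is the least common multiple of its cycle lengths: lcm(3, 3, 2) = 6.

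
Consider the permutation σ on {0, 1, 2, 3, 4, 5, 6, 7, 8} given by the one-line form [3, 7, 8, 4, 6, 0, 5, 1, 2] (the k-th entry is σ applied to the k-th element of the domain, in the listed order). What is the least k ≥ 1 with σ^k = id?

10

Writing σ as disjoint cycles, the cycle lengths are 5, 2, 2.
The order is lcm(5, 2, 2) = 10.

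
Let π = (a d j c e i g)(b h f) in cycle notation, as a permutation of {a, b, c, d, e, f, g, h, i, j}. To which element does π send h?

h appears in (b h f); the next entry (wrapping around) is f.

f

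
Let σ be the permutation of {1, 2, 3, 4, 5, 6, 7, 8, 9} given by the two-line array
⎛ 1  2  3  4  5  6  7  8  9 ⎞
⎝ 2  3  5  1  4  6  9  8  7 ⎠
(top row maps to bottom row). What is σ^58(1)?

5

Tracing 1 → 2 → … returns to 1 after 5 steps, so 1 lies in a 5-cycle (1, 2, 3, 5, 4).
On a 5-cycle, σ^5 is the identity, so σ^58 = σ^3 there (58 ≡ 3 mod 5).
Stepping 3 places around the cycle: 1 → 2 → 3 → 5.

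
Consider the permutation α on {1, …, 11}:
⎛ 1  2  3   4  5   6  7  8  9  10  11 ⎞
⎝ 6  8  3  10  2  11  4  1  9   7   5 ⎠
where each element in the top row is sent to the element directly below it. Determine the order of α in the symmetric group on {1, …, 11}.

Writing α as disjoint cycles, the cycle lengths are 6, 3, 1, 1.
The order of α is the least common multiple of its cycle lengths: lcm(6, 3) = 6.

6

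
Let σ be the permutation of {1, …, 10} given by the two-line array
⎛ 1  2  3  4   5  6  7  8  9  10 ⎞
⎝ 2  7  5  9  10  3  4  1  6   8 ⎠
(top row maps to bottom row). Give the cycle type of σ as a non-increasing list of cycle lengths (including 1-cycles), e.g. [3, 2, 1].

The disjoint cycles are (1, 2, 7, 4, 9, 6, 3, 5, 10, 8), with lengths 10 in non-increasing order.

[10]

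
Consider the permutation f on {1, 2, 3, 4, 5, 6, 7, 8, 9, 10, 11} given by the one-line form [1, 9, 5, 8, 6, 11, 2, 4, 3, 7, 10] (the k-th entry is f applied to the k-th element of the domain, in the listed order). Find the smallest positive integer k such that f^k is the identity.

8

Writing f as disjoint cycles, the cycle lengths are 8, 2, 1.
The order of f is the least common multiple of its cycle lengths: lcm(8, 2) = 8.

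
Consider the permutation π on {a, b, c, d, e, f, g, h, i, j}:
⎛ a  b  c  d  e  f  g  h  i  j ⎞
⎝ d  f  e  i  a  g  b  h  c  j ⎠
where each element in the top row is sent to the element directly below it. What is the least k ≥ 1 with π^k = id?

Writing π as disjoint cycles, the cycle lengths are 5, 3, 1, 1.
Since disjoint cycles commute, ord(π) = lcm(5, 3) = 15.

15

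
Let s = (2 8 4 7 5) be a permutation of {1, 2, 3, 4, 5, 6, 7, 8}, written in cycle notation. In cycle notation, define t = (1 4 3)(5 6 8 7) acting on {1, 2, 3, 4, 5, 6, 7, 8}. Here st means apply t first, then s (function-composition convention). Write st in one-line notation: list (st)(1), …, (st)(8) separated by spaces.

(st)(x) = s(t(x)). Computing each image: s(t(1)) = s(4) = 7, s(t(2)) = s(2) = 8, s(t(3)) = s(1) = 1, s(t(4)) = s(3) = 3, s(t(5)) = s(6) = 6, s(t(6)) = s(8) = 4, s(t(7)) = s(5) = 2, s(t(8)) = s(7) = 5.
Hence st = [7 8 1 3 6 4 2 5].

7 8 1 3 6 4 2 5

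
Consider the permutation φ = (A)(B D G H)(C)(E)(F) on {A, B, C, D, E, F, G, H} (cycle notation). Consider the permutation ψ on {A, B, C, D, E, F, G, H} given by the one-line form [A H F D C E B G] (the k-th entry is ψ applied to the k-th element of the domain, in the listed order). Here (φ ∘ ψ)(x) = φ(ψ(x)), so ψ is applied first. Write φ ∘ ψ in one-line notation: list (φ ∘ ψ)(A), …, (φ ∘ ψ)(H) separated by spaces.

A B F G C E D H

For each element, apply ψ then φ: A → A → A; B → H → B; C → F → F; D → D → G; E → C → C; F → E → E; G → B → D; H → G → H.
So φ ∘ ψ in one-line form is A B F G C E D H.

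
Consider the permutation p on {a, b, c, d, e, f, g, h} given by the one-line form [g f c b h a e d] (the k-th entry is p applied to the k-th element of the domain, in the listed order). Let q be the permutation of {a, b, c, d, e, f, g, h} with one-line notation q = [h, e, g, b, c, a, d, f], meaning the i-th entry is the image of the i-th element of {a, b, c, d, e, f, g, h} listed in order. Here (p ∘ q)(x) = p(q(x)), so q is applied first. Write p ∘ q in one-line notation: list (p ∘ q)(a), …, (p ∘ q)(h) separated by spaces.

(p ∘ q)(x) = p(q(x)). Computing each image: p(q(a)) = p(h) = d, p(q(b)) = p(e) = h, p(q(c)) = p(g) = e, p(q(d)) = p(b) = f, p(q(e)) = p(c) = c, p(q(f)) = p(a) = g, p(q(g)) = p(d) = b, p(q(h)) = p(f) = a.
Hence p ∘ q = [d h e f c g b a].

d h e f c g b a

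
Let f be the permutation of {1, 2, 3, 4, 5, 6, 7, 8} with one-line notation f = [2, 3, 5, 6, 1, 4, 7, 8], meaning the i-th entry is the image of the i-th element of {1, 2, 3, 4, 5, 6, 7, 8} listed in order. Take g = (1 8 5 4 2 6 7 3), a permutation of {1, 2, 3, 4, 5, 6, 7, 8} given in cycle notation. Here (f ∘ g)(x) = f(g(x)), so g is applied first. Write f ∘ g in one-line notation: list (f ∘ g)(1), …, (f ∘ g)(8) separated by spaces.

(f ∘ g)(x) = f(g(x)). Computing each image: f(g(1)) = f(8) = 8, f(g(2)) = f(6) = 4, f(g(3)) = f(1) = 2, f(g(4)) = f(2) = 3, f(g(5)) = f(4) = 6, f(g(6)) = f(7) = 7, f(g(7)) = f(3) = 5, f(g(8)) = f(5) = 1.
Hence f ∘ g = [8 4 2 3 6 7 5 1].

8 4 2 3 6 7 5 1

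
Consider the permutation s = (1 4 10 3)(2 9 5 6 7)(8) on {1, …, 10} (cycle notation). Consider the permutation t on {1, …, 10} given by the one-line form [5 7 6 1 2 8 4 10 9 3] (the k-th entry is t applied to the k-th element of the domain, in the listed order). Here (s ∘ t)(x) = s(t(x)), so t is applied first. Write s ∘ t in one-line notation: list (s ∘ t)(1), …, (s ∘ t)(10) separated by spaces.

6 2 7 4 9 8 10 3 5 1

Chase each element through t then s: 1 → 5 → 6; 2 → 7 → 2; 3 → 6 → 7; 4 → 1 → 4; 5 → 2 → 9; 6 → 8 → 8; 7 → 4 → 10; 8 → 10 → 3; 9 → 9 → 5; 10 → 3 → 1.
Collecting the images, s ∘ t = [6 2 7 4 9 8 10 3 5 1].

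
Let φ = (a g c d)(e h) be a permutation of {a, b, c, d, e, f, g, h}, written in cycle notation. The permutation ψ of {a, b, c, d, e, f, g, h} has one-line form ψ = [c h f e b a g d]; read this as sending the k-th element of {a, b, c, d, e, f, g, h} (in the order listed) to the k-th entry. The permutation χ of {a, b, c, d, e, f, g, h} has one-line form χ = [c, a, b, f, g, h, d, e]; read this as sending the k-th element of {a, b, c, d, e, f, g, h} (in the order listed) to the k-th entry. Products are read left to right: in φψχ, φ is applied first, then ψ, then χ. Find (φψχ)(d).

b

Apply the permutations in order: φ(d) = a, then ψ(a) = c, then χ(c) = b. So (φψχ)(d) = b.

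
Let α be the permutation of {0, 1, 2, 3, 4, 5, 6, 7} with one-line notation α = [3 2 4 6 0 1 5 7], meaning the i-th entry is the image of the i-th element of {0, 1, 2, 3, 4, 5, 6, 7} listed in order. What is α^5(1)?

Tracing 1 → 2 → … returns to 1 after 7 steps, so 1 lies in a 7-cycle (0 3 6 5 1 2 4).
Stepping 5 places around the cycle: 1 → 2 → 4 → 0 → 3 → 6.

6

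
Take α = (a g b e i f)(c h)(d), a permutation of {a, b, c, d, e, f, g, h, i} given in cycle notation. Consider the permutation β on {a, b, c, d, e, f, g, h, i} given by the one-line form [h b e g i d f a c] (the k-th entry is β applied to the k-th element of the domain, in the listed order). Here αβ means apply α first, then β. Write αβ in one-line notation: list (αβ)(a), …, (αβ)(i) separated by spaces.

For each element, apply α then β: a → g → f; b → e → i; c → h → a; d → d → g; e → i → c; f → a → h; g → b → b; h → c → e; i → f → d.
Collecting the images, αβ = [f i a g c h b e d].

f i a g c h b e d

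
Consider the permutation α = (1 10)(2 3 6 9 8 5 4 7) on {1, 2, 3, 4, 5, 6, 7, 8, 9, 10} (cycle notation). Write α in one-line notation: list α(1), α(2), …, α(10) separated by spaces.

10 3 6 7 4 9 2 5 8 1

Each element maps to the next entry in its cycle (wrapping to the front): 1→10, 2→3, 3→6, 4→7, 5→4, 6→9, 7→2, 8→5, 9→8, 10→1.
Listing these in domain order gives 10 3 6 7 4 9 2 5 8 1.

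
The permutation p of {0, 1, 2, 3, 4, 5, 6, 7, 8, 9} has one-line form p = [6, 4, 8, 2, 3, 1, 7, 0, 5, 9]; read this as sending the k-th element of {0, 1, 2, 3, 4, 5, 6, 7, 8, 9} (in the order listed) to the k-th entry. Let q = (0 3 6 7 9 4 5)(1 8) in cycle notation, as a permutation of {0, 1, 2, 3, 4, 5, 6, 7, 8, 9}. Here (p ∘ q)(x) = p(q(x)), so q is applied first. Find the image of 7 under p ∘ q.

(p ∘ q)(7) = p(q(7)). q(7) = 9, then p(9) = 9. So (p ∘ q)(7) = 9.

9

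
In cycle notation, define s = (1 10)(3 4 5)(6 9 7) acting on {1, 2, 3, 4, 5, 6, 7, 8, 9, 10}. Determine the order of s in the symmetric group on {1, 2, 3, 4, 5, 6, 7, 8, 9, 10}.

6

The disjoint cycles have lengths 3, 3, 2, 1, 1.
The order is lcm(3, 3, 2) = 6.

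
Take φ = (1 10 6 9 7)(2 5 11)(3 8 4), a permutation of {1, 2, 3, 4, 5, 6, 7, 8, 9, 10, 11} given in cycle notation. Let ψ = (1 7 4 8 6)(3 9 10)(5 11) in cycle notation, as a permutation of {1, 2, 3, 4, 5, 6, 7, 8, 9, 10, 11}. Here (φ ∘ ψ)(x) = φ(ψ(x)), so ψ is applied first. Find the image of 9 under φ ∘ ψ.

First apply ψ: ψ(9) = 10, then φ(10) = 6. Thus (φ ∘ ψ)(9) = 6.

6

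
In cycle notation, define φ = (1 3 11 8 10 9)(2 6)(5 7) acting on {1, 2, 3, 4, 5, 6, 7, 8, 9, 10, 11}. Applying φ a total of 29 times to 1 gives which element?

9

1 lies in the 6-cycle (1 3 11 8 10 9).
Since the cycle has length 6, φ^29 acts on it the same as φ^5 (29 mod 6 = 5).
Stepping 5 places around the cycle: 1 → 3 → 11 → 8 → 10 → 9.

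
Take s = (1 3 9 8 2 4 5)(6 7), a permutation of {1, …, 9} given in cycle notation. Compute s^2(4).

4 lies in the 7-cycle (1 3 9 8 2 4 5).
Advancing 2 steps from 4: 4 → 5 → 1.

1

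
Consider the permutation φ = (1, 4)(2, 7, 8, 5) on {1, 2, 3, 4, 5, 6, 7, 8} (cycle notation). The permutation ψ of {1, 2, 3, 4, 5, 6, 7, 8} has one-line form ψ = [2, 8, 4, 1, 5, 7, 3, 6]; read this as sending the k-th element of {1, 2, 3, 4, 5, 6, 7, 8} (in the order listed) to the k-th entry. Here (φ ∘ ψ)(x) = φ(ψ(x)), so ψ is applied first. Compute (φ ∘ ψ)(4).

First apply ψ: ψ(4) = 1, then φ(1) = 4. Thus (φ ∘ ψ)(4) = 4.

4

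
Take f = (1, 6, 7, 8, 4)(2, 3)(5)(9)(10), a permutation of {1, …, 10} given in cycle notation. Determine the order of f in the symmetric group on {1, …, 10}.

10

The disjoint cycles have lengths 5, 2, 1, 1, 1.
The order of f is the least common multiple of its cycle lengths: lcm(5, 2) = 10.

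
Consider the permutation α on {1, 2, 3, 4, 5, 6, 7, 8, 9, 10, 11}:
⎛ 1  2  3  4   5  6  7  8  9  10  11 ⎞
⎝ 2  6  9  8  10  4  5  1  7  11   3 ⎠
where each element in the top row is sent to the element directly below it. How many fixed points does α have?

No element satisfies α(x) = x, so there are 0 fixed points.

0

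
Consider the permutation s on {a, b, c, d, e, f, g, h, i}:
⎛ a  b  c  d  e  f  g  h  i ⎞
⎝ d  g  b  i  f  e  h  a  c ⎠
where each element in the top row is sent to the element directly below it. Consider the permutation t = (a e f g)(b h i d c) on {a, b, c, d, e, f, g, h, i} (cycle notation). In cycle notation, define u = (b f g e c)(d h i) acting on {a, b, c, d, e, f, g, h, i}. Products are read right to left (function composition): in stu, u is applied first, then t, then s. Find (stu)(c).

a

Chase c: u(c) = b; t(b) = h; s(h) = a. Hence (stu)(c) = a.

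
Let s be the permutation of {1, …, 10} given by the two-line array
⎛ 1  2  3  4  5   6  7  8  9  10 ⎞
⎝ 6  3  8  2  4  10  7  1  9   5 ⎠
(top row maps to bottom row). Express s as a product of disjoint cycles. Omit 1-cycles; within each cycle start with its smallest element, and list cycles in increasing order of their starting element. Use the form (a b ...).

Start at 1 and follow images: 1 → 6 → 10 → 5 → 4 → 2 → 3 → 8 → 1, giving the cycle (1 6 10 5 4 2 3 8).
Continuing from each remaining unvisited element yields (1 6 10 5 4 2 3 8).

(1 6 10 5 4 2 3 8)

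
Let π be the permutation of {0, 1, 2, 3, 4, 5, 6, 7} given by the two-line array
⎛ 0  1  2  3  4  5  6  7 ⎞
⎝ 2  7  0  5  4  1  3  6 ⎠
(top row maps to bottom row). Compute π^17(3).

1

Tracing 3 → 5 → … returns to 3 after 5 steps, so 3 lies in a 5-cycle (1, 7, 6, 3, 5).
Powers repeat with period 5 on this cycle, and 17 mod 5 = 2, so π^17(3) = π^2(3).
Advancing 2 steps from 3: 3 → 5 → 1.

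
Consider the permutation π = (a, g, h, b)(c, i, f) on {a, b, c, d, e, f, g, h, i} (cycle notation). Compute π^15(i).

i lies in the 3-cycle (c, i, f).
Since the cycle has length 3, π^15 acts on it the same as π^0 (15 mod 3 = 0).
So π^15(i) = i.

i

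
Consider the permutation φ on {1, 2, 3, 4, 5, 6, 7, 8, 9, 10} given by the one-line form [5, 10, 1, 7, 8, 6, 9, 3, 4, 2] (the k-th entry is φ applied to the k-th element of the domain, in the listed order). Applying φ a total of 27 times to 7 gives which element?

Tracing 7 → 9 → … returns to 7 after 3 steps, so 7 lies in a 3-cycle (4, 7, 9).
On a 3-cycle, φ^3 is the identity, so φ^27 = φ^0 there (27 ≡ 0 mod 3).
So φ^27(7) = 7.

7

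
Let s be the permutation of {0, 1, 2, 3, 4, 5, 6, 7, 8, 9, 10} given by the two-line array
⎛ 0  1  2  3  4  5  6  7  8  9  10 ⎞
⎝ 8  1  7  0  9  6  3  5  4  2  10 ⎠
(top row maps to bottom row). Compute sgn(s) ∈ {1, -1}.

1

In disjoint-cycle form the cycle lengths are 9, 1, 1.
A cycle of length ℓ contributes ℓ−1 transpositions, so s is a product of 8 transpositions — even.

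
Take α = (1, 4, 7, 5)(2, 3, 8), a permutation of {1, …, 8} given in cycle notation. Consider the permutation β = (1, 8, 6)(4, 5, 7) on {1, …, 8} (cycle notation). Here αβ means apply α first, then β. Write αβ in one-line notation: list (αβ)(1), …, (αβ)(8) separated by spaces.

5 3 6 4 8 1 7 2

(αβ)(x) = β(α(x)). Computing each image: β(α(1)) = β(4) = 5, β(α(2)) = β(3) = 3, β(α(3)) = β(8) = 6, β(α(4)) = β(7) = 4, β(α(5)) = β(1) = 8, β(α(6)) = β(6) = 1, β(α(7)) = β(5) = 7, β(α(8)) = β(2) = 2.
Hence αβ = [5 3 6 4 8 1 7 2].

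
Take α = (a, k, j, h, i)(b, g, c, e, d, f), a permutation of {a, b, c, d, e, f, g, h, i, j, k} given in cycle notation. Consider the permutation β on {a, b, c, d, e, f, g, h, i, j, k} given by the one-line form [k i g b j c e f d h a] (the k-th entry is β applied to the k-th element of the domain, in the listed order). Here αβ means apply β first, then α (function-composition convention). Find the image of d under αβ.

g

β(d) = b, then α(b) = g; composing gives (αβ)(d) = g.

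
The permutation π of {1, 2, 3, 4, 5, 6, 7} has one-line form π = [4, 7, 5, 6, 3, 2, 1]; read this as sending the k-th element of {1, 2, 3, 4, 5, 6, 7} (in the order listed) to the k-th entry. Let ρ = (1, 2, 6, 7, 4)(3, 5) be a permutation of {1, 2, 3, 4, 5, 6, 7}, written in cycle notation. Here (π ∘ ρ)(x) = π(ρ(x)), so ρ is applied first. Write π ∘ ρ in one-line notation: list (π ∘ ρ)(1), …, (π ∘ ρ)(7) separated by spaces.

7 2 3 4 5 1 6

For each element, apply ρ then π: 1 → 2 → 7; 2 → 6 → 2; 3 → 5 → 3; 4 → 1 → 4; 5 → 3 → 5; 6 → 7 → 1; 7 → 4 → 6.
Collecting the images, π ∘ ρ = [7 2 3 4 5 1 6].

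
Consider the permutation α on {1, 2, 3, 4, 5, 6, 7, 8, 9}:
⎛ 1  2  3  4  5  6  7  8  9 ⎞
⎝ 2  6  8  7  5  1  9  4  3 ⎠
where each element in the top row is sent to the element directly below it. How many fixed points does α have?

The fixed points (elements with α(x) = x) are {5}, so there is 1.

1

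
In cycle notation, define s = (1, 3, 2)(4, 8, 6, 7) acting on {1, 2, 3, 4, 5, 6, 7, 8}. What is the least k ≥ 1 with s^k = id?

The cycle type of s is (4, 3, 1).
The order is lcm(4, 3) = 12.

12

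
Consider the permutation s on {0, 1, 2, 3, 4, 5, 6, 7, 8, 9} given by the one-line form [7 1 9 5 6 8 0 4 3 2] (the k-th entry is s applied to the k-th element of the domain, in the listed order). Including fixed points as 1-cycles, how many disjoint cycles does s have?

4

The cycle decomposition is (0, 7, 4, 6)(1)(2, 9)(3, 5, 8), which has 4 cycles (counting 1-cycles).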